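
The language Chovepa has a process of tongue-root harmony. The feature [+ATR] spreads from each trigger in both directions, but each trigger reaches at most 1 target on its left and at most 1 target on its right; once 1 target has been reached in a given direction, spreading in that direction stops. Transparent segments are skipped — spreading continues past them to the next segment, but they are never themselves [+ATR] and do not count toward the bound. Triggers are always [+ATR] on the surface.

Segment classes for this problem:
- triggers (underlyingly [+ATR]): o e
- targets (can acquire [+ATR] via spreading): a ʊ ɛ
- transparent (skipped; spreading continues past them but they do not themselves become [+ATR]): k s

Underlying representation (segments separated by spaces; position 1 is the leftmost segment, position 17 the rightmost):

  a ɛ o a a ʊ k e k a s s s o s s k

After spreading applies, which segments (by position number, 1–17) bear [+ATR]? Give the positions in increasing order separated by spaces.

2 3 4 6 8 10 14

From /o/ at 3 rightward: 4 /a/ → [+ATR]; bound reached.
From /o/ at 3 leftward: 2 /ɛ/ → [+ATR]; bound reached.
From /e/ at 8 rightward: 9 /k/ transparent; 10 /a/ → [+ATR]; bound reached.
From /e/ at 8 leftward: 7 /k/ transparent; 6 /ʊ/ → [+ATR]; bound reached.
From /o/ at 14 rightward: 15 /s/ transparent; 16 /s/ transparent; 17 /k/ transparent; word edge.
From /o/ at 14 leftward: 13 /s/ transparent; 12 /s/ transparent; 11 /s/ transparent; 10 /a/ → [+ATR]; bound reached.
Targets with no active source: positions 1 5 stay [-ATR].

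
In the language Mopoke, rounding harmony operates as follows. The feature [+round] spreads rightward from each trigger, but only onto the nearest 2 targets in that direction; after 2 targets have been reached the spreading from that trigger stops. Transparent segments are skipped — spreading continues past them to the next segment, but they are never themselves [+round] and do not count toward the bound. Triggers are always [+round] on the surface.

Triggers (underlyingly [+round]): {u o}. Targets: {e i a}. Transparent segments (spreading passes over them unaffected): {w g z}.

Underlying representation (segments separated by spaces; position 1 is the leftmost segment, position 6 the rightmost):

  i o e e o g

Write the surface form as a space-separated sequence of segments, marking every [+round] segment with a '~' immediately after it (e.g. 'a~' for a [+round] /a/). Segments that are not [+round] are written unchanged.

From /o/ at 2 rightward: 3 /e/ → [+round]; 4 /e/ → [+round]; bound reached.
From /o/ at 5 rightward: 6 /g/ transparent; word edge.
Target with no active source: position 1 stays [-round].
[+round] positions on the surface: 2 3 4 5.

i o~ e~ e~ o~ g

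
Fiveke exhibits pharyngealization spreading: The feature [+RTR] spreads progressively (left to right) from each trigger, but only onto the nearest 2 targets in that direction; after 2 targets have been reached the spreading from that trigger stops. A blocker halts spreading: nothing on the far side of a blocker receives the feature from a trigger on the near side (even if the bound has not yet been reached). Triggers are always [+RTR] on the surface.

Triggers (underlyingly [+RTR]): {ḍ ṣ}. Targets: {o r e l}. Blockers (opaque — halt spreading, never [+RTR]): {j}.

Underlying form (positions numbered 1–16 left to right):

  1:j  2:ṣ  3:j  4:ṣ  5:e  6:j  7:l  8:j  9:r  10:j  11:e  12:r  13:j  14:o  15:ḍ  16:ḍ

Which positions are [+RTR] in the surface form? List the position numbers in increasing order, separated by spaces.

2 4 5 15 16

From /ṣ/ at 2 rightward: 3 /j/ blocks.
From /ṣ/ at 4 rightward: 5 /e/ → [+RTR]; 6 /j/ blocks.
From /ḍ/ at 15 rightward: 16 /ḍ/ is itself a trigger — this domain ends here.
From /ḍ/ at 16 rightward: word edge.
Targets with no active source: positions 7 9 11 12 14 stay [-emphatic].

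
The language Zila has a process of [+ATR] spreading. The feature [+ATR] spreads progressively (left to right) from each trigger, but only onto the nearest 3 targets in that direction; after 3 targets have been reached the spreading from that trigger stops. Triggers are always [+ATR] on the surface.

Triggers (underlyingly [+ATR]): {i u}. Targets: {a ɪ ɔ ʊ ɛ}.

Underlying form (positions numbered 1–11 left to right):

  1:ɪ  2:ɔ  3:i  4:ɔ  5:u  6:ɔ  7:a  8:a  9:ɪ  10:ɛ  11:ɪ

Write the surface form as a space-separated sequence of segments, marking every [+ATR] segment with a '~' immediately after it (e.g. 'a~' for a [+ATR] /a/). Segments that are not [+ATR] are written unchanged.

From /i/ at 3 rightward: 4 /ɔ/ → [+ATR]; 5 /u/ is itself a trigger — this domain ends here.
From /u/ at 5 rightward: 6 /ɔ/ → [+ATR]; 7 /a/ → [+ATR]; 8 /a/ → [+ATR]; bound reached.
Targets with no active source: positions 1 2 9 10 11 stay [-ATR].
[+ATR] positions on the surface: 3 4 5 6 7 8.

ɪ ɔ i~ ɔ~ u~ ɔ~ a~ a~ ɪ ɛ ɪ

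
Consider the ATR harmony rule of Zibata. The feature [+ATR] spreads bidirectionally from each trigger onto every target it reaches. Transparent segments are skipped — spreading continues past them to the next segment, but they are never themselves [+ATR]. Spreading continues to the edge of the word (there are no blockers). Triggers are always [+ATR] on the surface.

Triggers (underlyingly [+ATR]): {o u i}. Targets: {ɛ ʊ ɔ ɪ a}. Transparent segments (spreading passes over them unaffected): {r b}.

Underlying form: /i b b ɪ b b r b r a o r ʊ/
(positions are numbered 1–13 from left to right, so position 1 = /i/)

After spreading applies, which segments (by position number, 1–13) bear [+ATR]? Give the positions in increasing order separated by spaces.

From /i/ at 1 rightward: 2 /b/ transparent; 3 /b/ transparent; 4 /ɪ/ → [+ATR]; 5 /b/ transparent; 6 /b/ transparent; 7 /r/ transparent; 8 /b/ transparent; 9 /r/ transparent; 10 /a/ → [+ATR]; 11 /o/ is itself a trigger — this domain ends here.
From /i/ at 1 leftward: word edge.
From /o/ at 11 rightward: 12 /r/ transparent; 13 /ʊ/ → [+ATR]; word edge.
From /o/ at 11 leftward: 10 /a/ → [+ATR]; 9 /r/ transparent; 8 /b/ transparent; 7 /r/ transparent; 6 /b/ transparent; 5 /b/ transparent; 4 /ɪ/ → [+ATR]; 3 /b/ transparent; 2 /b/ transparent; 1 /i/ is itself a trigger — this domain ends here.

1 4 10 11 13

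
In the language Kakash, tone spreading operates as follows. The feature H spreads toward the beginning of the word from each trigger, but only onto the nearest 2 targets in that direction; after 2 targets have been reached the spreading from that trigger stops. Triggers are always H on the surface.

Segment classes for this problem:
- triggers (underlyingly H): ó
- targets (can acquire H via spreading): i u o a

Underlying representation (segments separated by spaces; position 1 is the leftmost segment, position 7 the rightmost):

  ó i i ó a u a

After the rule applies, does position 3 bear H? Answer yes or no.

From /ó/ at 1 leftward: word edge.
From /ó/ at 4 leftward: 3 /i/ → H; 2 /i/ → H; bound reached.
Targets with no active source: positions 5 6 7 stay [-high tone].
H positions on the surface: 1 2 3 4.

yes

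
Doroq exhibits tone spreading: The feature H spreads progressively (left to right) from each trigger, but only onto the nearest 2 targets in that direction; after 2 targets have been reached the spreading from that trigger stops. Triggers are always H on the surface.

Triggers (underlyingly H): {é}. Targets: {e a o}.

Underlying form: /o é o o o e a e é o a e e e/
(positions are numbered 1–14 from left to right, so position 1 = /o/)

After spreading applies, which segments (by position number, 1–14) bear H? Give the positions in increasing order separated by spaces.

2 3 4 9 10 11

From /é/ at 2 rightward: 3 /o/ → H; 4 /o/ → H; bound reached.
From /é/ at 9 rightward: 10 /o/ → H; 11 /a/ → H; bound reached.
Targets with no active source: positions 1 5 6 7 8 12 13 14 stay [-high tone].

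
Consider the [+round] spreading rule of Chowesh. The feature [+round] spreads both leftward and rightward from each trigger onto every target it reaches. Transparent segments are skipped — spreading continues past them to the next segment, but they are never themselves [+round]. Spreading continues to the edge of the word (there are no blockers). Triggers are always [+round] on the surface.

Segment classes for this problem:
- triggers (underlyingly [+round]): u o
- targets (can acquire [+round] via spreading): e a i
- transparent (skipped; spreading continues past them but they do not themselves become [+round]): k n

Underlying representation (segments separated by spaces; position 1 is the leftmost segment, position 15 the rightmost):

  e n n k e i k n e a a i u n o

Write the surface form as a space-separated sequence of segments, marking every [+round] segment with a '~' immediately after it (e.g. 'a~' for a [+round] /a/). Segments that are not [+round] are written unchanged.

e~ n n k e~ i~ k n e~ a~ a~ i~ u~ n o~

From /u/ at 13 rightward: 14 /n/ transparent; 15 /o/ is itself a trigger — this domain ends here.
From /u/ at 13 leftward: 12 /i/ → [+round]; 11 /a/ → [+round]; 10 /a/ → [+round]; 9 /e/ → [+round]; 8 /n/ transparent; 7 /k/ transparent; 6 /i/ → [+round]; 5 /e/ → [+round]; 4 /k/ transparent; 3 /n/ transparent; 2 /n/ transparent; 1 /e/ → [+round]; word edge.
From /o/ at 15 rightward: word edge.
From /o/ at 15 leftward: 14 /n/ transparent; 13 /u/ is itself a trigger — this domain ends here.
[+round] positions on the surface: 1 5 6 9 10 11 12 13 15.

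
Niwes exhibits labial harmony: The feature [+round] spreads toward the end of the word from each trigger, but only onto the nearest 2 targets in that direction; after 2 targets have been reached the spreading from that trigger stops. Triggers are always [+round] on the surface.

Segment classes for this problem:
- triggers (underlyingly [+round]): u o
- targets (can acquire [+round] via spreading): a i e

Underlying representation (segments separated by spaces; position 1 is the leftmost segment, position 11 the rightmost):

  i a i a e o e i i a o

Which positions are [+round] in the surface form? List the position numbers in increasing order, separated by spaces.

6 7 8 11

From /o/ at 6 rightward: 7 /e/ → [+round]; 8 /i/ → [+round]; bound reached.
From /o/ at 11 rightward: word edge.
Targets with no active source: positions 1 2 3 4 5 9 10 stay [-round].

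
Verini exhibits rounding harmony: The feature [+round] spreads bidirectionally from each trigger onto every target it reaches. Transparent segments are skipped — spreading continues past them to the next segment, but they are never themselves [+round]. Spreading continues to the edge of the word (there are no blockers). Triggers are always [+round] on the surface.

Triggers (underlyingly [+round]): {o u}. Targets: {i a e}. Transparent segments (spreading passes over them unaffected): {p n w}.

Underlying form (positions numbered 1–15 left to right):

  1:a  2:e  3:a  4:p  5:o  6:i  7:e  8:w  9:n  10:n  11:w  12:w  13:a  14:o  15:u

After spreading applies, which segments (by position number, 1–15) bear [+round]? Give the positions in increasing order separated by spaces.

From /o/ at 5 rightward: 6 /i/ → [+round]; 7 /e/ → [+round]; 8 /w/ transparent; 9 /n/ transparent; 10 /n/ transparent; 11 /w/ transparent; 12 /w/ transparent; 13 /a/ → [+round]; 14 /o/ is itself a trigger — this domain ends here.
From /o/ at 5 leftward: 4 /p/ transparent; 3 /a/ → [+round]; 2 /e/ → [+round]; 1 /a/ → [+round]; word edge.
From /o/ at 14 rightward: 15 /u/ is itself a trigger — this domain ends here.
From /o/ at 14 leftward: 13 /a/ → [+round]; 12 /w/ transparent; 11 /w/ transparent; 10 /n/ transparent; 9 /n/ transparent; 8 /w/ transparent; 7 /e/ → [+round]; 6 /i/ → [+round]; 5 /o/ is itself a trigger — this domain ends here.
From /u/ at 15 rightward: word edge.
From /u/ at 15 leftward: 14 /o/ is itself a trigger — this domain ends here.

1 2 3 5 6 7 13 14 15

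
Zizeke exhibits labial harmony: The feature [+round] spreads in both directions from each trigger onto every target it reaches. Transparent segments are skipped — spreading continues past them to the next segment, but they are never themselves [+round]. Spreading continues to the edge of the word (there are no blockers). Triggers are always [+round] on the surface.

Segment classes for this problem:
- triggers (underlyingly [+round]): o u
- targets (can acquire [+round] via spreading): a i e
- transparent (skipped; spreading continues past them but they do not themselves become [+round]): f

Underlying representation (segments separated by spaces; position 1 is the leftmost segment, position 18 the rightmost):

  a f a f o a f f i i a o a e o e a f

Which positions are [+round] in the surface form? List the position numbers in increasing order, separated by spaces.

From /o/ at 5 rightward: 6 /a/ → [+round]; 7 /f/ transparent; 8 /f/ transparent; 9 /i/ → [+round]; 10 /i/ → [+round]; 11 /a/ → [+round]; 12 /o/ is itself a trigger — this domain ends here.
From /o/ at 5 leftward: 4 /f/ transparent; 3 /a/ → [+round]; 2 /f/ transparent; 1 /a/ → [+round]; word edge.
From /o/ at 12 rightward: 13 /a/ → [+round]; 14 /e/ → [+round]; 15 /o/ is itself a trigger — this domain ends here.
From /o/ at 12 leftward: 11 /a/ → [+round]; 10 /i/ → [+round]; 9 /i/ → [+round]; 8 /f/ transparent; 7 /f/ transparent; 6 /a/ → [+round]; 5 /o/ is itself a trigger — this domain ends here.
From /o/ at 15 rightward: 16 /e/ → [+round]; 17 /a/ → [+round]; 18 /f/ transparent; word edge.
From /o/ at 15 leftward: 14 /e/ → [+round]; 13 /a/ → [+round]; 12 /o/ is itself a trigger — this domain ends here.

1 3 5 6 9 10 11 12 13 14 15 16 17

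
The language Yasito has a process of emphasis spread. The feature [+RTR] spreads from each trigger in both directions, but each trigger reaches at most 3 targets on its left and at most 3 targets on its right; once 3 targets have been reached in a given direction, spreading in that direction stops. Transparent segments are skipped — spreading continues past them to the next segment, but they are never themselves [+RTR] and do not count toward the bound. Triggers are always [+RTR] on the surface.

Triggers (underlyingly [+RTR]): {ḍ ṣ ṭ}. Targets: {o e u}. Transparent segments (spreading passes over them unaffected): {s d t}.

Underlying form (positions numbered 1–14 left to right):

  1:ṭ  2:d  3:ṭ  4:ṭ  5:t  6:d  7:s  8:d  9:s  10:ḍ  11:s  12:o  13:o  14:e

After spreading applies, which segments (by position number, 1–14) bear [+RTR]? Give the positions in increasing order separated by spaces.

1 3 4 10 12 13 14

From /ṭ/ at 1 rightward: 2 /d/ transparent; 3 /ṭ/ is itself a trigger — this domain ends here.
From /ṭ/ at 1 leftward: word edge.
From /ṭ/ at 3 rightward: 4 /ṭ/ is itself a trigger — this domain ends here.
From /ṭ/ at 3 leftward: 2 /d/ transparent; 1 /ṭ/ is itself a trigger — this domain ends here.
From /ṭ/ at 4 rightward: 5 /t/ transparent; 6 /d/ transparent; 7 /s/ transparent; 8 /d/ transparent; 9 /s/ transparent; 10 /ḍ/ is itself a trigger — this domain ends here.
From /ṭ/ at 4 leftward: 3 /ṭ/ is itself a trigger — this domain ends here.
From /ḍ/ at 10 rightward: 11 /s/ transparent; 12 /o/ → [+RTR]; 13 /o/ → [+RTR]; 14 /e/ → [+RTR]; bound reached.
From /ḍ/ at 10 leftward: 9 /s/ transparent; 8 /d/ transparent; 7 /s/ transparent; 6 /d/ transparent; 5 /t/ transparent; 4 /ṭ/ is itself a trigger — this domain ends here.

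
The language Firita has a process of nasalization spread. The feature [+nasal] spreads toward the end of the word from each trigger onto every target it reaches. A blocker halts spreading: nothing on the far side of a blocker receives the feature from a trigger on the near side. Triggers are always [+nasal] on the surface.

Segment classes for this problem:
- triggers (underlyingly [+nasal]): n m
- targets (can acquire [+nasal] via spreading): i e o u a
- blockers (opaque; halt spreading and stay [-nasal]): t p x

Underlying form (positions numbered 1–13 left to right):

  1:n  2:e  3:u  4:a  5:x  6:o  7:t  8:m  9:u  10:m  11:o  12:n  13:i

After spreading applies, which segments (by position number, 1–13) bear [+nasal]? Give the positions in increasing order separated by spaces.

1 2 3 4 8 9 10 11 12 13

From /n/ at 1 rightward: 2 /e/ → [+nasal]; 3 /u/ → [+nasal]; 4 /a/ → [+nasal]; 5 /x/ blocks.
From /m/ at 8 rightward: 9 /u/ → [+nasal]; 10 /m/ is itself a trigger — this domain ends here.
From /m/ at 10 rightward: 11 /o/ → [+nasal]; 12 /n/ is itself a trigger — this domain ends here.
From /n/ at 12 rightward: 13 /i/ → [+nasal]; word edge.
Target with no active source: position 6 stays [-nasal].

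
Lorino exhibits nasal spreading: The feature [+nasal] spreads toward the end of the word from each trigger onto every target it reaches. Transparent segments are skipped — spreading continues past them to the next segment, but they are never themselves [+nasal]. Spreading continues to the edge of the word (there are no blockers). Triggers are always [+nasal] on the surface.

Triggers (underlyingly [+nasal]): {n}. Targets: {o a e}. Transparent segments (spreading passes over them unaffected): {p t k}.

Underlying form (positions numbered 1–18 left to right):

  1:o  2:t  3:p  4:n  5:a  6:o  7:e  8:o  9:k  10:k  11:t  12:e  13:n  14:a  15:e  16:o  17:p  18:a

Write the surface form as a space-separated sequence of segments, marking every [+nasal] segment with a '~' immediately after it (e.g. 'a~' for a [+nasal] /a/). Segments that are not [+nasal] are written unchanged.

From /n/ at 4 rightward: 5 /a/ → [+nasal]; 6 /o/ → [+nasal]; 7 /e/ → [+nasal]; 8 /o/ → [+nasal]; 9 /k/ transparent; 10 /k/ transparent; 11 /t/ transparent; 12 /e/ → [+nasal]; 13 /n/ is itself a trigger — this domain ends here.
From /n/ at 13 rightward: 14 /a/ → [+nasal]; 15 /e/ → [+nasal]; 16 /o/ → [+nasal]; 17 /p/ transparent; 18 /a/ → [+nasal]; word edge.
Target with no active source: position 1 stays [-nasal].
[+nasal] positions on the surface: 4 5 6 7 8 12 13 14 15 16 18.

o t p n~ a~ o~ e~ o~ k k t e~ n~ a~ e~ o~ p a~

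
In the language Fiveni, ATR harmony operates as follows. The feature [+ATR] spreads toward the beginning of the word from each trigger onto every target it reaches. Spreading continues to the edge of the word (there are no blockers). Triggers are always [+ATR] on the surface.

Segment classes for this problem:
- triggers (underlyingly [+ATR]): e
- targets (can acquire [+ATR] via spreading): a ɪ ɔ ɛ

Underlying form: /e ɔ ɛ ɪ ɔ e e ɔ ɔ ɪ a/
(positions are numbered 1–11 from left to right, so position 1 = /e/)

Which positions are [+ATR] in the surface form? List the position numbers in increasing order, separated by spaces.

From /e/ at 1 leftward: word edge.
From /e/ at 6 leftward: 5 /ɔ/ → [+ATR]; 4 /ɪ/ → [+ATR]; 3 /ɛ/ → [+ATR]; 2 /ɔ/ → [+ATR]; 1 /e/ is itself a trigger — this domain ends here.
From /e/ at 7 leftward: 6 /e/ is itself a trigger — this domain ends here.
Targets with no active source: positions 8 9 10 11 stay [-ATR].

1 2 3 4 5 6 7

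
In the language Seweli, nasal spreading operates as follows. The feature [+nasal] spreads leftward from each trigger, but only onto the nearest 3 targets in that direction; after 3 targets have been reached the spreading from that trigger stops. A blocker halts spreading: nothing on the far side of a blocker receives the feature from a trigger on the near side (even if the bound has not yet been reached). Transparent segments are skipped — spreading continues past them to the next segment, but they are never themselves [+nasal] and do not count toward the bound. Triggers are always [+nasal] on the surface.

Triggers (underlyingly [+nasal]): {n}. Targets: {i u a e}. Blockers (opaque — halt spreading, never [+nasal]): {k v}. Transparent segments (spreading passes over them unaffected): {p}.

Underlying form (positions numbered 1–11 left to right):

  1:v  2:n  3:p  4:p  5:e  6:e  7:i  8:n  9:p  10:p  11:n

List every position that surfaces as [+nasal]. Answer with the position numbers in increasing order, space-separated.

2 5 6 7 8 11

From /n/ at 2 leftward: 1 /v/ blocks.
From /n/ at 8 leftward: 7 /i/ → [+nasal]; 6 /e/ → [+nasal]; 5 /e/ → [+nasal]; bound reached.
From /n/ at 11 leftward: 10 /p/ transparent; 9 /p/ transparent; 8 /n/ is itself a trigger — this domain ends here.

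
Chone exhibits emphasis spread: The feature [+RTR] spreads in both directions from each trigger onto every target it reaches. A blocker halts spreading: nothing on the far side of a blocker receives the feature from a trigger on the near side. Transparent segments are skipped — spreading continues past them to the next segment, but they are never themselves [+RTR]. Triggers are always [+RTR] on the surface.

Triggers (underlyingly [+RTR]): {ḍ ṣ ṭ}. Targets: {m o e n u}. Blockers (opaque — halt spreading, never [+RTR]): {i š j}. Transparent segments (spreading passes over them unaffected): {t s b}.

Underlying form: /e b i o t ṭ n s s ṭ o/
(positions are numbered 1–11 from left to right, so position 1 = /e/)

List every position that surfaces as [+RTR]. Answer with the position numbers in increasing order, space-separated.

4 6 7 10 11

From /ṭ/ at 6 rightward: 7 /n/ → [+RTR]; 8 /s/ transparent; 9 /s/ transparent; 10 /ṭ/ is itself a trigger — this domain ends here.
From /ṭ/ at 6 leftward: 5 /t/ transparent; 4 /o/ → [+RTR]; 3 /i/ blocks.
From /ṭ/ at 10 rightward: 11 /o/ → [+RTR]; word edge.
From /ṭ/ at 10 leftward: 9 /s/ transparent; 8 /s/ transparent; 7 /n/ → [+RTR]; 6 /ṭ/ is itself a trigger — this domain ends here.
Target with no active source: position 1 stays [-emphatic].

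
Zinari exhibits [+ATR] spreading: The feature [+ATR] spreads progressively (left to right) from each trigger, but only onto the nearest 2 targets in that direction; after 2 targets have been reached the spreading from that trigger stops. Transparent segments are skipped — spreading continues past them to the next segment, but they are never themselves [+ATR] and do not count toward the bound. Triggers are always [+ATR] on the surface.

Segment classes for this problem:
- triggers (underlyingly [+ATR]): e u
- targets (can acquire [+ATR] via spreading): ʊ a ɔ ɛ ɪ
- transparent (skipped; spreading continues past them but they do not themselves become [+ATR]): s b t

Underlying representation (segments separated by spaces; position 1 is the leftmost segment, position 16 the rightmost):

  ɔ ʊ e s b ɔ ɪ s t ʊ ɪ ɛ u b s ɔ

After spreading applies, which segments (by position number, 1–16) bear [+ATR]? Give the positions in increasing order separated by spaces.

3 6 7 13 16

From /e/ at 3 rightward: 4 /s/ transparent; 5 /b/ transparent; 6 /ɔ/ → [+ATR]; 7 /ɪ/ → [+ATR]; bound reached.
From /u/ at 13 rightward: 14 /b/ transparent; 15 /s/ transparent; 16 /ɔ/ → [+ATR]; word edge.
Targets with no active source: positions 1 2 10 11 12 stay [-ATR].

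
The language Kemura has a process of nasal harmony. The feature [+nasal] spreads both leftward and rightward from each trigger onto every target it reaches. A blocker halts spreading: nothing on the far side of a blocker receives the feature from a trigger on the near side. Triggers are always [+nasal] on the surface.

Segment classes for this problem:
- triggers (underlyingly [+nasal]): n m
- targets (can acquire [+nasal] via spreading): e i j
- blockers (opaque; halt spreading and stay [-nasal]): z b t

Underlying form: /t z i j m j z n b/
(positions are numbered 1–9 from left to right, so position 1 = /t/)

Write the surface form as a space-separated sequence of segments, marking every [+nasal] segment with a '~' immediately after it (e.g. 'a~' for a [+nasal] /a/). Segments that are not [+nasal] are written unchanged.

From /m/ at 5 rightward: 6 /j/ → [+nasal]; 7 /z/ blocks.
From /m/ at 5 leftward: 4 /j/ → [+nasal]; 3 /i/ → [+nasal]; 2 /z/ blocks.
From /n/ at 8 rightward: 9 /b/ blocks.
From /n/ at 8 leftward: 7 /z/ blocks.
[+nasal] positions on the surface: 3 4 5 6 8.

t z i~ j~ m~ j~ z n~ b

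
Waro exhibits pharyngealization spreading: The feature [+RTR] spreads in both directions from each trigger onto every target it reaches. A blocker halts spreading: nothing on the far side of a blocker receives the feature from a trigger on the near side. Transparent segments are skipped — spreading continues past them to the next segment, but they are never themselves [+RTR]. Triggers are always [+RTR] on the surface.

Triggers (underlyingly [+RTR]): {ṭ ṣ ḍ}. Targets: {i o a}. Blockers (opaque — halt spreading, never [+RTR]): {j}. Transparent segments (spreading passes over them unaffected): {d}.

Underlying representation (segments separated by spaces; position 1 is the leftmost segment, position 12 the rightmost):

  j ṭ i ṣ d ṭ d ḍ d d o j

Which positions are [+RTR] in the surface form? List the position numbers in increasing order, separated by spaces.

From /ṭ/ at 2 rightward: 3 /i/ → [+RTR]; 4 /ṣ/ is itself a trigger — this domain ends here.
From /ṭ/ at 2 leftward: 1 /j/ blocks.
From /ṣ/ at 4 rightward: 5 /d/ transparent; 6 /ṭ/ is itself a trigger — this domain ends here.
From /ṣ/ at 4 leftward: 3 /i/ → [+RTR]; 2 /ṭ/ is itself a trigger — this domain ends here.
From /ṭ/ at 6 rightward: 7 /d/ transparent; 8 /ḍ/ is itself a trigger — this domain ends here.
From /ṭ/ at 6 leftward: 5 /d/ transparent; 4 /ṣ/ is itself a trigger — this domain ends here.
From /ḍ/ at 8 rightward: 9 /d/ transparent; 10 /d/ transparent; 11 /o/ → [+RTR]; 12 /j/ blocks.
From /ḍ/ at 8 leftward: 7 /d/ transparent; 6 /ṭ/ is itself a trigger — this domain ends here.

2 3 4 6 8 11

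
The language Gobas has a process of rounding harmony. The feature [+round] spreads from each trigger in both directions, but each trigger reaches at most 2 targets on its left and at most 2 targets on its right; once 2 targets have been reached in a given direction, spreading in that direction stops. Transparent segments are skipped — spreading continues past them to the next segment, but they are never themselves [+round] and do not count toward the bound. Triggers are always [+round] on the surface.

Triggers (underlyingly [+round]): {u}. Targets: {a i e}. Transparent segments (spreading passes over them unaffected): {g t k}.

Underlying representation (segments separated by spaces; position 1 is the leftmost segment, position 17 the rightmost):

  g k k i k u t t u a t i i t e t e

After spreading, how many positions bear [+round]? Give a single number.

From /u/ at 6 rightward: 7 /t/ transparent; 8 /t/ transparent; 9 /u/ is itself a trigger — this domain ends here.
From /u/ at 6 leftward: 5 /k/ transparent; 4 /i/ → [+round]; 3 /k/ transparent; 2 /k/ transparent; 1 /g/ transparent; word edge.
From /u/ at 9 rightward: 10 /a/ → [+round]; 11 /t/ transparent; 12 /i/ → [+round]; bound reached.
From /u/ at 9 leftward: 8 /t/ transparent; 7 /t/ transparent; 6 /u/ is itself a trigger — this domain ends here.
Targets with no active source: positions 13 15 17 stay [-round].
[+round] positions on the surface: 4 6 9 10 12.

5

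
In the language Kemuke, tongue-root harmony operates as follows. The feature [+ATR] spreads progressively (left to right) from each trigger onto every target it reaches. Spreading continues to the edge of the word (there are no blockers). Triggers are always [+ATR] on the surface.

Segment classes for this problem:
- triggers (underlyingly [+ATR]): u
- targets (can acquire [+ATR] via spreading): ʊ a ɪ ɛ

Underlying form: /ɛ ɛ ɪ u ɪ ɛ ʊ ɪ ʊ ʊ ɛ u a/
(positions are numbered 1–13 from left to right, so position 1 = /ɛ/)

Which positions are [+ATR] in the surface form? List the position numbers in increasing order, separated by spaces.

From /u/ at 4 rightward: 5 /ɪ/ → [+ATR]; 6 /ɛ/ → [+ATR]; 7 /ʊ/ → [+ATR]; 8 /ɪ/ → [+ATR]; 9 /ʊ/ → [+ATR]; 10 /ʊ/ → [+ATR]; 11 /ɛ/ → [+ATR]; 12 /u/ is itself a trigger — this domain ends here.
From /u/ at 12 rightward: 13 /a/ → [+ATR]; word edge.
Targets with no active source: positions 1 2 3 stay [-ATR].

4 5 6 7 8 9 10 11 12 13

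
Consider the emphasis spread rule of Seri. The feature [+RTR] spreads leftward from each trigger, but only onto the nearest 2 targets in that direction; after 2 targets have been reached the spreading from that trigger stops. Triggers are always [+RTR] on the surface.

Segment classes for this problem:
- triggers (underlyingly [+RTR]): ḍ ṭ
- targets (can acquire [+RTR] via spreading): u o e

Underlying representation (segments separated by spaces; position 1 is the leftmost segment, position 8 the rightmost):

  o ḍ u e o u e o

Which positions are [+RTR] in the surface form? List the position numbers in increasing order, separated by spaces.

1 2

From /ḍ/ at 2 leftward: 1 /o/ → [+RTR]; word edge.
Targets with no active source: positions 3 4 5 6 7 8 stay [-emphatic].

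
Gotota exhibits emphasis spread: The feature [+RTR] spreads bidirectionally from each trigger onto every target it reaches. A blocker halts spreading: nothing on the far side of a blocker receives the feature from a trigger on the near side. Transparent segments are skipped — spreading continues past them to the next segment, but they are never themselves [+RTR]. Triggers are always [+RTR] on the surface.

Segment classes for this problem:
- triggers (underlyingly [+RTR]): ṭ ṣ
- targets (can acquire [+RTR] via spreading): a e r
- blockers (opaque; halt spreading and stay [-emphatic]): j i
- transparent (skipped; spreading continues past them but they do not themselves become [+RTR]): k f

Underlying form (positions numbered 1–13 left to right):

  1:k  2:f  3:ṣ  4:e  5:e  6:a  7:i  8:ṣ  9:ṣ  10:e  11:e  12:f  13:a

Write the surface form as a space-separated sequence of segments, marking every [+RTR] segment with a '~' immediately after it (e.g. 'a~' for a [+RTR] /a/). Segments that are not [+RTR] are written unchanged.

k f ṣ~ e~ e~ a~ i ṣ~ ṣ~ e~ e~ f a~

From /ṣ/ at 3 rightward: 4 /e/ → [+RTR]; 5 /e/ → [+RTR]; 6 /a/ → [+RTR]; 7 /i/ blocks.
From /ṣ/ at 3 leftward: 2 /f/ transparent; 1 /k/ transparent; word edge.
From /ṣ/ at 8 rightward: 9 /ṣ/ is itself a trigger — this domain ends here.
From /ṣ/ at 8 leftward: 7 /i/ blocks.
From /ṣ/ at 9 rightward: 10 /e/ → [+RTR]; 11 /e/ → [+RTR]; 12 /f/ transparent; 13 /a/ → [+RTR]; word edge.
From /ṣ/ at 9 leftward: 8 /ṣ/ is itself a trigger — this domain ends here.
[+RTR] positions on the surface: 3 4 5 6 8 9 10 11 13.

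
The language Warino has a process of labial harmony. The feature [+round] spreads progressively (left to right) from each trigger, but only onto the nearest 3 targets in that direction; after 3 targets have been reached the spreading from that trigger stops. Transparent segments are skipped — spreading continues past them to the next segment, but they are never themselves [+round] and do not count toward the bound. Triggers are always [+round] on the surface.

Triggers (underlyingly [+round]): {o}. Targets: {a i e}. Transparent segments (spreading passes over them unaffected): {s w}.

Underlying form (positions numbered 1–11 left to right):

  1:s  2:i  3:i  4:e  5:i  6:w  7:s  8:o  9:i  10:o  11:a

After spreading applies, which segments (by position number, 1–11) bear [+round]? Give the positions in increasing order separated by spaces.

From /o/ at 8 rightward: 9 /i/ → [+round]; 10 /o/ is itself a trigger — this domain ends here.
From /o/ at 10 rightward: 11 /a/ → [+round]; word edge.
Targets with no active source: positions 2 3 4 5 stay [-round].

8 9 10 11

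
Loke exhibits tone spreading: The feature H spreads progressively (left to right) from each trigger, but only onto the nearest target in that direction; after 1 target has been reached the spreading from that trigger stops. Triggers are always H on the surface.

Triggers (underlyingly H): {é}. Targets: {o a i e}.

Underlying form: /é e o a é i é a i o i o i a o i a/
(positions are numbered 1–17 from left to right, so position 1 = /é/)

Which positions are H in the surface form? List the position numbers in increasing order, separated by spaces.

1 2 5 6 7 8

From /é/ at 1 rightward: 2 /e/ → H; bound reached.
From /é/ at 5 rightward: 6 /i/ → H; bound reached.
From /é/ at 7 rightward: 8 /a/ → H; bound reached.
Targets with no active source: positions 3 4 9 10 11 12 13 14 15 16 17 stay [-high tone].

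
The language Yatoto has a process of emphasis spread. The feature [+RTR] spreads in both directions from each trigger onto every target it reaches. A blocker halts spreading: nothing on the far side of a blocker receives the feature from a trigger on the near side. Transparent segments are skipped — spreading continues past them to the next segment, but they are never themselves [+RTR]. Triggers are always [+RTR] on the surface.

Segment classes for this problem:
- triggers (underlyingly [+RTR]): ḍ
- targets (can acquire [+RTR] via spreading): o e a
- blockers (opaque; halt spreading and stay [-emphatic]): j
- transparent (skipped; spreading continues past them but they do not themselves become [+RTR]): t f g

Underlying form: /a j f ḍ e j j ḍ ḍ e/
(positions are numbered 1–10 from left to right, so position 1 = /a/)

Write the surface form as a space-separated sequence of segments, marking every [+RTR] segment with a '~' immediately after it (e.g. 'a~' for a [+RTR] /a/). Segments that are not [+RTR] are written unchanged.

From /ḍ/ at 4 rightward: 5 /e/ → [+RTR]; 6 /j/ blocks.
From /ḍ/ at 4 leftward: 3 /f/ transparent; 2 /j/ blocks.
From /ḍ/ at 8 rightward: 9 /ḍ/ is itself a trigger — this domain ends here.
From /ḍ/ at 8 leftward: 7 /j/ blocks.
From /ḍ/ at 9 rightward: 10 /e/ → [+RTR]; word edge.
From /ḍ/ at 9 leftward: 8 /ḍ/ is itself a trigger — this domain ends here.
Target with no active source: position 1 stays [-emphatic].
[+RTR] positions on the surface: 4 5 8 9 10.

a j f ḍ~ e~ j j ḍ~ ḍ~ e~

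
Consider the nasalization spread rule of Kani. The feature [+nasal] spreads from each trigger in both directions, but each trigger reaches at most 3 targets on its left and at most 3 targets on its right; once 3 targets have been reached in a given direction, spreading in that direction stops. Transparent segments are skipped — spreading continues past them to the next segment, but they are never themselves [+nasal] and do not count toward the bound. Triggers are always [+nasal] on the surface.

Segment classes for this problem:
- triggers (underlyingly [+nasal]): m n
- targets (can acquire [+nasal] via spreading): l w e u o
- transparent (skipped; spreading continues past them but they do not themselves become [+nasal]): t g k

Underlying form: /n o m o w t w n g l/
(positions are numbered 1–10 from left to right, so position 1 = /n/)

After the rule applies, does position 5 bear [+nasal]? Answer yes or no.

From /n/ at 1 rightward: 2 /o/ → [+nasal]; 3 /m/ is itself a trigger — this domain ends here.
From /n/ at 1 leftward: word edge.
From /m/ at 3 rightward: 4 /o/ → [+nasal]; 5 /w/ → [+nasal]; 6 /t/ transparent; 7 /w/ → [+nasal]; bound reached.
From /m/ at 3 leftward: 2 /o/ → [+nasal]; 1 /n/ is itself a trigger — this domain ends here.
From /n/ at 8 rightward: 9 /g/ transparent; 10 /l/ → [+nasal]; word edge.
From /n/ at 8 leftward: 7 /w/ → [+nasal]; 6 /t/ transparent; 5 /w/ → [+nasal]; 4 /o/ → [+nasal]; bound reached.
[+nasal] positions on the surface: 1 2 3 4 5 7 8 10.

yes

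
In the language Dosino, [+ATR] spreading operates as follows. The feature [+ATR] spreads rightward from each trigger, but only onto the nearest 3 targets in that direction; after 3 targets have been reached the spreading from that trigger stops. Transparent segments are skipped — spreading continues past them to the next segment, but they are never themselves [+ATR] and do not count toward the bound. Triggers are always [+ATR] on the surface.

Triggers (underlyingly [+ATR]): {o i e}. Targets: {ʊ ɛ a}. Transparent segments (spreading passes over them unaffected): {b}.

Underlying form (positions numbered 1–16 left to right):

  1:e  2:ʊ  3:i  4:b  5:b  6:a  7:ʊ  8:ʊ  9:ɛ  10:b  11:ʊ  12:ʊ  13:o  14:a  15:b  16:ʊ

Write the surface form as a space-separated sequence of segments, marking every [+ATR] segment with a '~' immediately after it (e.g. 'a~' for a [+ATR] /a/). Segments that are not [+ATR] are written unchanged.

e~ ʊ~ i~ b b a~ ʊ~ ʊ~ ɛ b ʊ ʊ o~ a~ b ʊ~

From /e/ at 1 rightward: 2 /ʊ/ → [+ATR]; 3 /i/ is itself a trigger — this domain ends here.
From /i/ at 3 rightward: 4 /b/ transparent; 5 /b/ transparent; 6 /a/ → [+ATR]; 7 /ʊ/ → [+ATR]; 8 /ʊ/ → [+ATR]; bound reached.
From /o/ at 13 rightward: 14 /a/ → [+ATR]; 15 /b/ transparent; 16 /ʊ/ → [+ATR]; word edge.
Targets with no active source: positions 9 11 12 stay [-ATR].
[+ATR] positions on the surface: 1 2 3 6 7 8 13 14 16.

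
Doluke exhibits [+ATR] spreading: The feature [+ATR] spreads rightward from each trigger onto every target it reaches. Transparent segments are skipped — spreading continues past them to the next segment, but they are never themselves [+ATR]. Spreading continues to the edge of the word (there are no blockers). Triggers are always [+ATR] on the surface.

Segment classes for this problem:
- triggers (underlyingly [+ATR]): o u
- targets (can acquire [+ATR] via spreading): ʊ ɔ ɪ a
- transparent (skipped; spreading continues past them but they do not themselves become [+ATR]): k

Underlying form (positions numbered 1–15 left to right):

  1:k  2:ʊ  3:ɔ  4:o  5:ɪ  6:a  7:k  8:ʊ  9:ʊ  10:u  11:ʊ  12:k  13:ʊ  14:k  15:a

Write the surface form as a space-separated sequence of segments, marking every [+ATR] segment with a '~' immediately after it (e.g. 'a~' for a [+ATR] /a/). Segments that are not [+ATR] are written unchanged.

From /o/ at 4 rightward: 5 /ɪ/ → [+ATR]; 6 /a/ → [+ATR]; 7 /k/ transparent; 8 /ʊ/ → [+ATR]; 9 /ʊ/ → [+ATR]; 10 /u/ is itself a trigger — this domain ends here.
From /u/ at 10 rightward: 11 /ʊ/ → [+ATR]; 12 /k/ transparent; 13 /ʊ/ → [+ATR]; 14 /k/ transparent; 15 /a/ → [+ATR]; word edge.
Targets with no active source: positions 2 3 stay [-ATR].
[+ATR] positions on the surface: 4 5 6 8 9 10 11 13 15.

k ʊ ɔ o~ ɪ~ a~ k ʊ~ ʊ~ u~ ʊ~ k ʊ~ k a~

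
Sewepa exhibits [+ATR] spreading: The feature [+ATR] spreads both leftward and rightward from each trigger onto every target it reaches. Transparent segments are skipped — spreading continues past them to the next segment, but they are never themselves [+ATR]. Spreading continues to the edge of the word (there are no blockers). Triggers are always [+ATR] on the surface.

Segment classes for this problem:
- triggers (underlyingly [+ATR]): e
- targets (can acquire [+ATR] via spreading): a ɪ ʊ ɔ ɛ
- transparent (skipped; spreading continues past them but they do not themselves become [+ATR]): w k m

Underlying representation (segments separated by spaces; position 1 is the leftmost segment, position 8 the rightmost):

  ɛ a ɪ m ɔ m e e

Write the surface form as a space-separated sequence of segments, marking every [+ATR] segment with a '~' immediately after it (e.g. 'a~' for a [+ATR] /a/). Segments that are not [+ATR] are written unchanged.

ɛ~ a~ ɪ~ m ɔ~ m e~ e~

From /e/ at 7 rightward: 8 /e/ is itself a trigger — this domain ends here.
From /e/ at 7 leftward: 6 /m/ transparent; 5 /ɔ/ → [+ATR]; 4 /m/ transparent; 3 /ɪ/ → [+ATR]; 2 /a/ → [+ATR]; 1 /ɛ/ → [+ATR]; word edge.
From /e/ at 8 rightward: word edge.
From /e/ at 8 leftward: 7 /e/ is itself a trigger — this domain ends here.
[+ATR] positions on the surface: 1 2 3 5 7 8.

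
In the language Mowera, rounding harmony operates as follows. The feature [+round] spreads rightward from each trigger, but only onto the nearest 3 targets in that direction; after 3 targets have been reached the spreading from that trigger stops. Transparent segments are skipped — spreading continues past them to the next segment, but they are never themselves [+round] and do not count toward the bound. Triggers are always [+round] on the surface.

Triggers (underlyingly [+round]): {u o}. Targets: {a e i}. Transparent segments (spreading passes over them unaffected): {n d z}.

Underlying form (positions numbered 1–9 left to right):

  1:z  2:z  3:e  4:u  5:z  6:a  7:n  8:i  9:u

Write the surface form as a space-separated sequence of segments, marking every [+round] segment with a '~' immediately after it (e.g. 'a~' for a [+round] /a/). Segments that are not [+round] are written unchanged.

From /u/ at 4 rightward: 5 /z/ transparent; 6 /a/ → [+round]; 7 /n/ transparent; 8 /i/ → [+round]; 9 /u/ is itself a trigger — this domain ends here.
From /u/ at 9 rightward: word edge.
Target with no active source: position 3 stays [-round].
[+round] positions on the surface: 4 6 8 9.

z z e u~ z a~ n i~ u~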